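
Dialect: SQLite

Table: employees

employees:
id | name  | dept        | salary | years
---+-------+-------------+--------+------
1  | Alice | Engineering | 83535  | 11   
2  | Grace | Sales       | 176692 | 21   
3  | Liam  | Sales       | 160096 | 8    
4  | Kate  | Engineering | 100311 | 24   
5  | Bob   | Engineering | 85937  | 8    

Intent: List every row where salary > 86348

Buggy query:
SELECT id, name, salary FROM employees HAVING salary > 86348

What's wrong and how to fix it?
Bug: This is a non-aggregate query (no GROUP BY, no aggregates), so in SQLite the HAVING clause is invalid here; a row-level condition belongs in WHERE

Fix: Replace HAVING with WHERE since the condition applies to individual rows

Corrected query:
SELECT id, name, salary FROM employees WHERE salary > 86348

Result:
id | name  | salary
---+-------+-------
2  | Grace | 176692
3  | Liam  | 160096
4  | Kate  | 100311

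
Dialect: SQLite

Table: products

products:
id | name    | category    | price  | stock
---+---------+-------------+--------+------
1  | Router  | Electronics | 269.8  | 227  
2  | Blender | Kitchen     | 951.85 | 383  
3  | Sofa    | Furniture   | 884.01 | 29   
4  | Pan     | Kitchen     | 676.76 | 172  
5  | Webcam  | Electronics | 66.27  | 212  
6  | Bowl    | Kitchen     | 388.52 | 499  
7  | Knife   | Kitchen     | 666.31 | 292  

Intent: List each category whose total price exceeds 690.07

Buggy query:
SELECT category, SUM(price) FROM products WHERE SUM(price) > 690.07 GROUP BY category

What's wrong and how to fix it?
Bug: SUM(price) is an aggregate, but WHERE filters rows before aggregation

Fix: Move the aggregate condition to a HAVING clause

Corrected query:
SELECT category, SUM(price) FROM products GROUP BY category HAVING SUM(price) > 690.07

Result:
category  | SUM(price)
----------+-----------
Furniture | 884.01    
Kitchen   | 2683.44   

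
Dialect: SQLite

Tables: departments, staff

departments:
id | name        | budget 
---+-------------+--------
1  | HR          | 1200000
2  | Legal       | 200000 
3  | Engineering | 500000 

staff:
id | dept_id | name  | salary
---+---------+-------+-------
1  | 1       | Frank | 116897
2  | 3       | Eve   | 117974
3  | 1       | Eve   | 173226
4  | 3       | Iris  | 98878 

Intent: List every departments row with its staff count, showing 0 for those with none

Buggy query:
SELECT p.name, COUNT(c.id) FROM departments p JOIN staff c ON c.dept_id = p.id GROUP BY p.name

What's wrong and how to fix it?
Bug: INNER JOIN drops departments rows that have no matching staff rows

Fix: Switch to LEFT JOIN to retain unmatched parent rows

Corrected query:
SELECT p.name, COUNT(c.id) FROM departments p LEFT JOIN staff c ON c.dept_id = p.id GROUP BY p.name

Result:
name        | COUNT(c.id)
------------+------------
Engineering | 2          
HR          | 2          
Legal       | 0          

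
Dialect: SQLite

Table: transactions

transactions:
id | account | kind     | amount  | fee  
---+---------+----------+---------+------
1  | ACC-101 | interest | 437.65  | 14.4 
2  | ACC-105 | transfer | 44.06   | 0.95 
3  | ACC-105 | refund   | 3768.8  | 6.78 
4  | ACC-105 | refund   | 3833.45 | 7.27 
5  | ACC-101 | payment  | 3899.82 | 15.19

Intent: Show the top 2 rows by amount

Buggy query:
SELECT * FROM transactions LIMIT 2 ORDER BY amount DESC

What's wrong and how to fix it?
Bug: LIMIT must come after ORDER BY

Fix: Swap the clauses: ORDER BY first, then LIMIT

Corrected query:
SELECT * FROM transactions ORDER BY amount DESC LIMIT 2

Result:
id | account | kind    | amount  | fee  
---+---------+---------+---------+------
5  | ACC-101 | payment | 3899.82 | 15.19
4  | ACC-105 | refund  | 3833.45 | 7.27 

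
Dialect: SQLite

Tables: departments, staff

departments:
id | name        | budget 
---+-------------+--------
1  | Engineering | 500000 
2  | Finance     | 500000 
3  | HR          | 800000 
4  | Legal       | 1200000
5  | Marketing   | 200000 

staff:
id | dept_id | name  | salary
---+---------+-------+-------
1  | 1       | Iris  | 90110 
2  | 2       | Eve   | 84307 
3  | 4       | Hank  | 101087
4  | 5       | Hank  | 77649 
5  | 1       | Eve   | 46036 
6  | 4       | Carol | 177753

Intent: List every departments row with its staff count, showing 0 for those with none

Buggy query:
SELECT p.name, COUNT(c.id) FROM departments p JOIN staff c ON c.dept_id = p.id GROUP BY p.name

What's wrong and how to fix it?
Bug: An inner join excludes parents with zero children

Fix: Switch to LEFT JOIN to retain unmatched parent rows

Corrected query:
SELECT p.name, COUNT(c.id) FROM departments p LEFT JOIN staff c ON c.dept_id = p.id GROUP BY p.name

Result:
name        | COUNT(c.id)
------------+------------
Engineering | 2          
Finance     | 1          
HR          | 0          
Legal       | 2          
Marketing   | 1          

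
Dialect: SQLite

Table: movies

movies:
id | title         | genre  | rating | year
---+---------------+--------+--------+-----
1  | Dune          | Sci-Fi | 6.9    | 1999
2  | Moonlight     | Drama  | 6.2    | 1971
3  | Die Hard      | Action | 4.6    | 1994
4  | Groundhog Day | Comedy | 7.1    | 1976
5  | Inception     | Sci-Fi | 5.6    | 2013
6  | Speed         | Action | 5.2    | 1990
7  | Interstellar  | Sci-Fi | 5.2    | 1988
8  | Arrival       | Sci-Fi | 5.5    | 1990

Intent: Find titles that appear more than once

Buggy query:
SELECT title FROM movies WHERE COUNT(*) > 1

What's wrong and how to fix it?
Bug: WHERE can't reference COUNT(*); aggregates are computed after WHERE

Fix: Group first, then use HAVING for the count condition

Corrected query:
SELECT title FROM movies GROUP BY title HAVING COUNT(*) > 1

Result:
(no rows)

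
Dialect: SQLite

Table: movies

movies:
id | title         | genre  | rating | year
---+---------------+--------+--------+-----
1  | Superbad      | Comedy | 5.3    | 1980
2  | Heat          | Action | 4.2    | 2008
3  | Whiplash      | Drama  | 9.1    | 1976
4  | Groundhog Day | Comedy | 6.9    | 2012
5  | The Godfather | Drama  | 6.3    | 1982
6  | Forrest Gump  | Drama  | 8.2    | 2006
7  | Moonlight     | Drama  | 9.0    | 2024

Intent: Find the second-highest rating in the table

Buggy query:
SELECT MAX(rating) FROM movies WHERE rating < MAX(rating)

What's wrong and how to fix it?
Bug: MAX(rating) on the right of the comparison is an aggregate-in-WHERE error

Fix: Put the inner MAX in a scalar subquery

Corrected query:
SELECT MAX(rating) FROM movies WHERE rating < (SELECT MAX(rating) FROM movies)

Result:
MAX(rating)
-----------
9          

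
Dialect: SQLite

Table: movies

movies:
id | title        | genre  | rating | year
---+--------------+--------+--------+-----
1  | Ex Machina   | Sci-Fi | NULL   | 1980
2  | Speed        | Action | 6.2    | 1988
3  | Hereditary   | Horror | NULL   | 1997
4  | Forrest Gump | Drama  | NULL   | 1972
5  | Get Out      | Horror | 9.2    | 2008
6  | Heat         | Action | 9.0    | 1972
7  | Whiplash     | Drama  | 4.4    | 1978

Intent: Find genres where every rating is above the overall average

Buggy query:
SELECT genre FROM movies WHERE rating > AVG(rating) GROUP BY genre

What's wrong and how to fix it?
Bug: AVG() is an aggregate; it can't sit directly in WHERE

Fix: Compute the overall average in a scalar subquery and compare each group's MIN against it in HAVING

Corrected query:
SELECT genre FROM movies GROUP BY genre HAVING MIN(rating) > (SELECT AVG(rating) FROM movies)

Result:
genre 
------
Horror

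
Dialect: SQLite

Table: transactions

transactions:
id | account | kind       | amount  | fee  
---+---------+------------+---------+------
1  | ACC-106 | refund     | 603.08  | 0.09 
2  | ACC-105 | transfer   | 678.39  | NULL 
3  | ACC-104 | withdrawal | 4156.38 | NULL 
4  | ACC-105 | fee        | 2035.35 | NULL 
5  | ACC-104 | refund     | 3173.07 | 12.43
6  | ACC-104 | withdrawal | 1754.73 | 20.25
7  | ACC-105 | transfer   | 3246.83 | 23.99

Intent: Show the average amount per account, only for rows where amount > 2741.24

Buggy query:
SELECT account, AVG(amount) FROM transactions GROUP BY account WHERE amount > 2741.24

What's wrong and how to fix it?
Bug: WHERE cannot follow GROUP BY

Fix: Move the WHERE clause before GROUP BY

Corrected query:
SELECT account, AVG(amount) FROM transactions WHERE amount > 2741.24 GROUP BY account

Result:
account | AVG(amount)
--------+------------
ACC-104 | 3664.725   
ACC-105 | 3246.83    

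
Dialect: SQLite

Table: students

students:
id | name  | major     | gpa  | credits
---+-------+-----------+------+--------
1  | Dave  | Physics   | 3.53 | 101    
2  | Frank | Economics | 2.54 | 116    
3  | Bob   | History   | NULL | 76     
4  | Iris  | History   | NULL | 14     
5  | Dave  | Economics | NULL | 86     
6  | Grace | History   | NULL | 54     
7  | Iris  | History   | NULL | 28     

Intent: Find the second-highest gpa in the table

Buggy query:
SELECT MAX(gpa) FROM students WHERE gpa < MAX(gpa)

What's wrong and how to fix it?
Bug: The inner MAX is an aggregate inside WHERE, which is not allowed

Fix: Compute the overall MAX in a subquery, then take MAX of rows below it

Corrected query:
SELECT MAX(gpa) FROM students WHERE gpa < (SELECT MAX(gpa) FROM students)

Result:
MAX(gpa)
--------
2.54    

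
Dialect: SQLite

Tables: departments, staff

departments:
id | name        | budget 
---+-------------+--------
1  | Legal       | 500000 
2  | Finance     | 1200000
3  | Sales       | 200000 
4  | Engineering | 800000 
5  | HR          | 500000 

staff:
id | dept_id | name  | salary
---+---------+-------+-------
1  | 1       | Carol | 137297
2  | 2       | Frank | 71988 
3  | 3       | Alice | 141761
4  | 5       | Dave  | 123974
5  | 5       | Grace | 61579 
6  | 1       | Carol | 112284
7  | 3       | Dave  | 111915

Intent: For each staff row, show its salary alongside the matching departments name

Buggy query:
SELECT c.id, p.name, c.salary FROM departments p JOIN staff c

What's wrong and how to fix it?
Bug: Missing join condition: each staff row is matched to all departments rows instead of just its own

Fix: Add ON c.dept_id = p.id to the JOIN

Corrected query:
SELECT c.id, p.name, c.salary FROM departments p JOIN staff c ON c.dept_id = p.id

Result:
id | name    | salary
---+---------+-------
1  | Legal   | 137297
2  | Finance | 71988 
3  | Sales   | 141761
4  | HR      | 123974
5  | HR      | 61579 
6  | Legal   | 112284
7  | Sales   | 111915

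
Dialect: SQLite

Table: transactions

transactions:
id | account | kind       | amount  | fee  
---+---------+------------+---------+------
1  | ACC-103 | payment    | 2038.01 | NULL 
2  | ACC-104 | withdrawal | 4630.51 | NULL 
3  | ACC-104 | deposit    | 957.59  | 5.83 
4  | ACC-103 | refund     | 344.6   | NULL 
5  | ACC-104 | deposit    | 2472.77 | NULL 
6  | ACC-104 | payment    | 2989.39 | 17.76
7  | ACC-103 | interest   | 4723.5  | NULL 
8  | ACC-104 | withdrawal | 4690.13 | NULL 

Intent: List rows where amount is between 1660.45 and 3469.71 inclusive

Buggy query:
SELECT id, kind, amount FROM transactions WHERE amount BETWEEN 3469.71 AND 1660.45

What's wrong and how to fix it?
Bug: BETWEEN expects the lower bound first; with 3469.71 AND 1660.45 the range is empty

Fix: Write BETWEEN 1660.45 AND 3469.71

Corrected query:
SELECT id, kind, amount FROM transactions WHERE amount BETWEEN 1660.45 AND 3469.71

Result:
id | kind    | amount 
---+---------+--------
1  | payment | 2038.01
5  | deposit | 2472.77
6  | payment | 2989.39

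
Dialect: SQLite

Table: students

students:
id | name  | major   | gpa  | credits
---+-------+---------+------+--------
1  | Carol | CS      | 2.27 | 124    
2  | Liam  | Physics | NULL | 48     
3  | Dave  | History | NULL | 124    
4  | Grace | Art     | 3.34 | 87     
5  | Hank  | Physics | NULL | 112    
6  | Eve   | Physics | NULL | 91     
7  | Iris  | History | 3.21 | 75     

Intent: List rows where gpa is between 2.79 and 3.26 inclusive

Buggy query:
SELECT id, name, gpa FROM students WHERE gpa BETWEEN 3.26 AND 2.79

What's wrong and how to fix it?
Bug: The bounds are reversed; BETWEEN a AND b requires a <= b to match anything

Fix: Write BETWEEN 2.79 AND 3.26

Corrected query:
SELECT id, name, gpa FROM students WHERE gpa BETWEEN 2.79 AND 3.26

Result:
id | name | gpa 
---+------+-----
7  | Iris | 3.21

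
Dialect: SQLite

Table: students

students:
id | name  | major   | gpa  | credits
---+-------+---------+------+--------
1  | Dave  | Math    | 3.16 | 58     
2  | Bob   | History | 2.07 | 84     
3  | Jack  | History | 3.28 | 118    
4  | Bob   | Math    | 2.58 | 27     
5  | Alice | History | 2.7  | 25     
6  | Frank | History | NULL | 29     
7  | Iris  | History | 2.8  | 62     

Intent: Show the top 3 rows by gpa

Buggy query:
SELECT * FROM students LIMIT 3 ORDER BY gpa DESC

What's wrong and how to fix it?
Bug: LIMIT must come after ORDER BY

Fix: Swap the clauses: ORDER BY first, then LIMIT

Corrected query:
SELECT * FROM students ORDER BY gpa DESC LIMIT 3

Result:
id | name | major   | gpa  | credits
---+------+---------+------+--------
3  | Jack | History | 3.28 | 118    
1  | Dave | Math    | 3.16 | 58     
7  | Iris | History | 2.8  | 62     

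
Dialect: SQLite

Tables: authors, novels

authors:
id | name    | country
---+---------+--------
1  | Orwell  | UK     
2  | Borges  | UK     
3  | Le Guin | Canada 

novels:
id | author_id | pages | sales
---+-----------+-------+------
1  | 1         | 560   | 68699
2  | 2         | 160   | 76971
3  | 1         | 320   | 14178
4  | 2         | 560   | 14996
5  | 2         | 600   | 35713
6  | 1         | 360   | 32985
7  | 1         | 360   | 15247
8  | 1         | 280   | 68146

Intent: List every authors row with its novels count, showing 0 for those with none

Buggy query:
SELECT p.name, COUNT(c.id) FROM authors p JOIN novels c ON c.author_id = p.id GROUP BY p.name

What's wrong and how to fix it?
Bug: An inner join excludes parents with zero children

Fix: Use LEFT JOIN so parents without children still appear (COUNT(c.id) gives 0)

Corrected query:
SELECT p.name, COUNT(c.id) FROM authors p LEFT JOIN novels c ON c.author_id = p.id GROUP BY p.name

Result:
name    | COUNT(c.id)
--------+------------
Borges  | 3          
Le Guin | 0          
Orwell  | 5          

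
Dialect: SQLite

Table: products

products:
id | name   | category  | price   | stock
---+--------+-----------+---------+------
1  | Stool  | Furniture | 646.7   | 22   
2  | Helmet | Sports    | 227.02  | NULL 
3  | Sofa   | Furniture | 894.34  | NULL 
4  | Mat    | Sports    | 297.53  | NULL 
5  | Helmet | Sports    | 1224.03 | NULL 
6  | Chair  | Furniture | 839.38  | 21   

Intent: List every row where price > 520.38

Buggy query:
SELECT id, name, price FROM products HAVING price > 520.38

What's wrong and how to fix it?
Bug: This is a non-aggregate query (no GROUP BY, no aggregates), so in SQLite the HAVING clause is invalid here; a row-level condition belongs in WHERE

Fix: Use WHERE for row-level filtering

Corrected query:
SELECT id, name, price FROM products WHERE price > 520.38

Result:
id | name   | price  
---+--------+--------
1  | Stool  | 646.7  
3  | Sofa   | 894.34 
5  | Helmet | 1224.03
6  | Chair  | 839.38 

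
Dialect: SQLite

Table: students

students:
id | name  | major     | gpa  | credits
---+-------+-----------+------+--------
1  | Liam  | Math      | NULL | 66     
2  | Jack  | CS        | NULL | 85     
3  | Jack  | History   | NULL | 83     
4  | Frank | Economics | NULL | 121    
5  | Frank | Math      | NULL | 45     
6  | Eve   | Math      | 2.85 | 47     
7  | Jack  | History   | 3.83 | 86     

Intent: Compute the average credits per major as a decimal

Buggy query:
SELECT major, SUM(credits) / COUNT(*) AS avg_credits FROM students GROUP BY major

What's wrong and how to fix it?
Bug: SUM(credits) and COUNT(*) are both integers; the division truncates the fractional part

Fix: Cast one side to REAL so the division keeps the fractional part

Corrected query:
SELECT major, SUM(credits) * 1.0 / COUNT(*) AS avg_credits FROM students GROUP BY major

Result:
major     | avg_credits
----------+------------
CS        | 85         
Economics | 121        
History   | 84.5       
Math      | 52.666667  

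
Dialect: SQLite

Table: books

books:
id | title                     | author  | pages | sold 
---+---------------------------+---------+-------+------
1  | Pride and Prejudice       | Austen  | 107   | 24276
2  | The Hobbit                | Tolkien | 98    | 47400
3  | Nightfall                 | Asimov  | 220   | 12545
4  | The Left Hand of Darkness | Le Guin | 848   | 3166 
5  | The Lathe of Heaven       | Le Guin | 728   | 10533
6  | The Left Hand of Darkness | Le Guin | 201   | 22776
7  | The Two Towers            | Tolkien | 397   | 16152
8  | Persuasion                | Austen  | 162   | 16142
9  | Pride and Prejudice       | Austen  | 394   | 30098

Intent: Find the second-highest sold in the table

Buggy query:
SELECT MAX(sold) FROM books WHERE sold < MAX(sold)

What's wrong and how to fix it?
Bug: The inner MAX is an aggregate inside WHERE, which is not allowed

Fix: Compute the overall MAX in a subquery, then take MAX of rows below it

Corrected query:
SELECT MAX(sold) FROM books WHERE sold < (SELECT MAX(sold) FROM books)

Result:
MAX(sold)
---------
30098    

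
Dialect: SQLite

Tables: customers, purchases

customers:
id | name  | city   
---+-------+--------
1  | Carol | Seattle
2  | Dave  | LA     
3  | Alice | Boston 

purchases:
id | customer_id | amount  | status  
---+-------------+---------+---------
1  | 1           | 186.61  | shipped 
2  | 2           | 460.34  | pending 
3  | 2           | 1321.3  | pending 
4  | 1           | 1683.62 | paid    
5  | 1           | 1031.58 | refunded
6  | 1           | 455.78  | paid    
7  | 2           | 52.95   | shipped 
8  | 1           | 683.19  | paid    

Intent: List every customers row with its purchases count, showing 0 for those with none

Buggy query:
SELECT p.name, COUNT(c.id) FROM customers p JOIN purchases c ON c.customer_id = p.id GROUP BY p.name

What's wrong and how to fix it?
Bug: An inner join excludes parents with zero children

Fix: Use LEFT JOIN so parents without children still appear (COUNT(c.id) gives 0)

Corrected query:
SELECT p.name, COUNT(c.id) FROM customers p LEFT JOIN purchases c ON c.customer_id = p.id GROUP BY p.name

Result:
name  | COUNT(c.id)
------+------------
Alice | 0          
Carol | 5          
Dave  | 3          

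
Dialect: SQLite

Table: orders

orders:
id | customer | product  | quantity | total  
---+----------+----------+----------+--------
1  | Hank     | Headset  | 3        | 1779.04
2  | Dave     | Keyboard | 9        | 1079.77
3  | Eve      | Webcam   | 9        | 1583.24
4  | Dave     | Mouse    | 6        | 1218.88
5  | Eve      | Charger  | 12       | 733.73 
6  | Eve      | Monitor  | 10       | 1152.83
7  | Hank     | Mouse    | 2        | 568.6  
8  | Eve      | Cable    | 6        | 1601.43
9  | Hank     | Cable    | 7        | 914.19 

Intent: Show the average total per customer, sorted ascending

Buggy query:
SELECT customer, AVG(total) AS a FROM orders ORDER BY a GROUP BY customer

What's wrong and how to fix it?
Bug: ORDER BY appears before GROUP BY; SQL clause order requires GROUP BY first

Fix: Move ORDER BY to the end, after GROUP BY

Corrected query:
SELECT customer, AVG(total) AS a FROM orders GROUP BY customer ORDER BY a

Result:
customer | a          
---------+------------
Hank     | 1087.276667
Dave     | 1149.325   
Eve      | 1267.8075  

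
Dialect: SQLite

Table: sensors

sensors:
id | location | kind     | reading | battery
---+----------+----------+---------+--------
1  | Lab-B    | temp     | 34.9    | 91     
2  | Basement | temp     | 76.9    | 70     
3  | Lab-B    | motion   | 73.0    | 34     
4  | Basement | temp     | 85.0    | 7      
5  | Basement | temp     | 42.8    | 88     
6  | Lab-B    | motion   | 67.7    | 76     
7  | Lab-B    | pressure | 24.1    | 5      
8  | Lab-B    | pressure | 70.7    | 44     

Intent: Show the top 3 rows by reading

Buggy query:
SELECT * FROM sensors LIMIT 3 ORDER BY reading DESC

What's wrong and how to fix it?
Bug: ORDER BY cannot follow LIMIT; LIMIT is the final clause

Fix: Swap the clauses: ORDER BY first, then LIMIT

Corrected query:
SELECT * FROM sensors ORDER BY reading DESC LIMIT 3

Result:
id | location | kind   | reading | battery
---+----------+--------+---------+--------
4  | Basement | temp   | 85      | 7      
2  | Basement | temp   | 76.9    | 70     
3  | Lab-B    | motion | 73      | 34     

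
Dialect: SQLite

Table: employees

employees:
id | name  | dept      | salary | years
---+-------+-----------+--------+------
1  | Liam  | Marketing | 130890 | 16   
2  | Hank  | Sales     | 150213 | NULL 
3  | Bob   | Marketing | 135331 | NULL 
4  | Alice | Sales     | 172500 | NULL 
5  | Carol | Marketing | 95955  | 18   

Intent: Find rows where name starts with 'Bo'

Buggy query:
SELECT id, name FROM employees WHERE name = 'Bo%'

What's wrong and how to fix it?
Bug: '=' compares the literal string including the % character; pattern matching needs LIKE

Fix: Replace '=' with LIKE so 'Bo%' is treated as a pattern

Corrected query:
SELECT id, name FROM employees WHERE name LIKE 'Bo%'

Result:
id | name
---+-----
3  | Bob 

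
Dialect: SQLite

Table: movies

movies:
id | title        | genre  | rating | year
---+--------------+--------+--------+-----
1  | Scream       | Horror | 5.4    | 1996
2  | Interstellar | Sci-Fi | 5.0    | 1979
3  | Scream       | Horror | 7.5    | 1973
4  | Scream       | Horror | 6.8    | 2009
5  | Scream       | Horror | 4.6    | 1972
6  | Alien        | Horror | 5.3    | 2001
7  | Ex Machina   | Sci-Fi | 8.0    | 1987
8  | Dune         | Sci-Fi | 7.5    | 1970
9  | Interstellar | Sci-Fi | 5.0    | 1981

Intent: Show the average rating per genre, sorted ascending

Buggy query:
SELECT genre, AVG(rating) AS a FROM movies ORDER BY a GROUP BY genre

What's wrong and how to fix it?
Bug: GROUP BY must precede ORDER BY

Fix: Reorder: SELECT … FROM … GROUP BY … ORDER BY …

Corrected query:
SELECT genre, AVG(rating) AS a FROM movies GROUP BY genre ORDER BY a

Result:
genre  | a    
-------+------
Horror | 5.92 
Sci-Fi | 6.375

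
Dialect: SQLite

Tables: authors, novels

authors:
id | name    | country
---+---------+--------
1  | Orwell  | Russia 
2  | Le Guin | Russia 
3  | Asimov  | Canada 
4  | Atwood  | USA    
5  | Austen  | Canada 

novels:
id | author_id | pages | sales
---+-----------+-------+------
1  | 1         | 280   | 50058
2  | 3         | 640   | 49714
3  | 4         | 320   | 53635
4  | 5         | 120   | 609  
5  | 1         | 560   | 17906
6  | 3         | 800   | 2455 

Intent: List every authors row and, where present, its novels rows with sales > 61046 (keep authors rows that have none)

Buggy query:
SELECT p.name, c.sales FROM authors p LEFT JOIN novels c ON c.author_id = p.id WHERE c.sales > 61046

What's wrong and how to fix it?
Bug: Filtering c.sales in WHERE discards the NULL rows produced by LEFT JOIN, turning it into an inner join

Fix: Put 'c.sales > 61046' in the JOIN's ON clause instead of WHERE

Corrected query:
SELECT p.name, c.sales FROM authors p LEFT JOIN novels c ON c.author_id = p.id AND c.sales > 61046

Result:
name    | sales
--------+------
Orwell  | NULL 
Le Guin | NULL 
Asimov  | NULL 
Atwood  | NULL 
Austen  | NULL 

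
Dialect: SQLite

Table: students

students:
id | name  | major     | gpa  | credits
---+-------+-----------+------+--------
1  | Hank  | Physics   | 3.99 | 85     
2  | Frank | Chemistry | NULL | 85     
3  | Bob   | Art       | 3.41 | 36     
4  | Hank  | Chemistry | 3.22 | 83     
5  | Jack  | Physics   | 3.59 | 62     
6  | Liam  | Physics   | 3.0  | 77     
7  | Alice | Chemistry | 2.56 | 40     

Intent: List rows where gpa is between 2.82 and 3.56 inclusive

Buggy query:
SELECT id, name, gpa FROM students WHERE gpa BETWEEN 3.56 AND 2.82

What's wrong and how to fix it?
Bug: The bounds are reversed; BETWEEN a AND b requires a <= b to match anything

Fix: Swap the bounds so the smaller value comes first

Corrected query:
SELECT id, name, gpa FROM students WHERE gpa BETWEEN 2.82 AND 3.56

Result:
id | name | gpa 
---+------+-----
3  | Bob  | 3.41
4  | Hank | 3.22
6  | Liam | 3   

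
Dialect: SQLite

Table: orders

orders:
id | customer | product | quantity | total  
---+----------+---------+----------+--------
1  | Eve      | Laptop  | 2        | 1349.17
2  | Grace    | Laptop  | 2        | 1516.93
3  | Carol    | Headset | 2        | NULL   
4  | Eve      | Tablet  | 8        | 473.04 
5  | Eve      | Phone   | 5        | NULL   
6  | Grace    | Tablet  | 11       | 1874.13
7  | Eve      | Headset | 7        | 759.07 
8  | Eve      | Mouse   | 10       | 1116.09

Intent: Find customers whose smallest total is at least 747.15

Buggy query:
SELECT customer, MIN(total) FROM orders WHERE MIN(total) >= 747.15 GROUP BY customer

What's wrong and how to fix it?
Bug: MIN() in WHERE is a misuse of aggregate

Fix: Replace WHERE with HAVING after the GROUP BY

Corrected query:
SELECT customer, MIN(total) FROM orders GROUP BY customer HAVING MIN(total) >= 747.15

Result:
customer | MIN(total)
---------+-----------
Grace    | 1516.93   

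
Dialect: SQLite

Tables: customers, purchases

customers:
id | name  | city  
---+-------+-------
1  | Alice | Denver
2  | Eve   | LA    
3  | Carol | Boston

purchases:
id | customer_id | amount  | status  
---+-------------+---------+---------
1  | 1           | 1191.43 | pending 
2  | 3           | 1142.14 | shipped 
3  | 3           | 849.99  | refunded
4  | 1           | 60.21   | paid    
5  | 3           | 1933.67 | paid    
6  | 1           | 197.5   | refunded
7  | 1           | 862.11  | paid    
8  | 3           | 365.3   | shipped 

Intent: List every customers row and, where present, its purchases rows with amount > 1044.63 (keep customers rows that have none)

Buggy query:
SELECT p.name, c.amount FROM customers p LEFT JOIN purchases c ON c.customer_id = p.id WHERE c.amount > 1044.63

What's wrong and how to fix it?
Bug: Filtering c.amount in WHERE discards the NULL rows produced by LEFT JOIN, turning it into an inner join

Fix: Move the right-table condition into the ON clause so unmatched parents are kept

Corrected query:
SELECT p.name, c.amount FROM customers p LEFT JOIN purchases c ON c.customer_id = p.id AND c.amount > 1044.63

Result:
name  | amount 
------+--------
Alice | 1191.43
Eve   | NULL   
Carol | 1142.14
Carol | 1933.67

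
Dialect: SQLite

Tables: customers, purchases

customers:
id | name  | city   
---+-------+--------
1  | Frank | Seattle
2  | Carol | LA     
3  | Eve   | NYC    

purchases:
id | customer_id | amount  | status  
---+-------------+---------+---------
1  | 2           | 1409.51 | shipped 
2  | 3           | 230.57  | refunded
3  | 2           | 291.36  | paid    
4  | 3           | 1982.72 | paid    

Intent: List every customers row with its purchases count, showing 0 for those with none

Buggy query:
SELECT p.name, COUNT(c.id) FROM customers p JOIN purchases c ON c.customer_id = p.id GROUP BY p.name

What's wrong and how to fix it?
Bug: INNER JOIN drops customers rows that have no matching purchases rows

Fix: Use LEFT JOIN so parents without children still appear (COUNT(c.id) gives 0)

Corrected query:
SELECT p.name, COUNT(c.id) FROM customers p LEFT JOIN purchases c ON c.customer_id = p.id GROUP BY p.name

Result:
name  | COUNT(c.id)
------+------------
Carol | 2          
Eve   | 2          
Frank | 0          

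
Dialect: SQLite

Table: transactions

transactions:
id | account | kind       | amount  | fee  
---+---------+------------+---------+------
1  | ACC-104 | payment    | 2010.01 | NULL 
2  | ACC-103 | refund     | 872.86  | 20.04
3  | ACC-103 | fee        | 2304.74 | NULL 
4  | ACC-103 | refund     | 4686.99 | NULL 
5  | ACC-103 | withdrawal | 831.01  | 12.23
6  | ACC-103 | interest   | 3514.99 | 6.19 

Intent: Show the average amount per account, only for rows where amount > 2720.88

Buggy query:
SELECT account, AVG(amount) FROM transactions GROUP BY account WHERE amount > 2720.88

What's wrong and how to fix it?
Bug: Row-level WHERE must come before GROUP BY in the clause order

Fix: Place WHERE between FROM and GROUP BY

Corrected query:
SELECT account, AVG(amount) FROM transactions WHERE amount > 2720.88 GROUP BY account

Result:
account | AVG(amount)
--------+------------
ACC-103 | 4100.99    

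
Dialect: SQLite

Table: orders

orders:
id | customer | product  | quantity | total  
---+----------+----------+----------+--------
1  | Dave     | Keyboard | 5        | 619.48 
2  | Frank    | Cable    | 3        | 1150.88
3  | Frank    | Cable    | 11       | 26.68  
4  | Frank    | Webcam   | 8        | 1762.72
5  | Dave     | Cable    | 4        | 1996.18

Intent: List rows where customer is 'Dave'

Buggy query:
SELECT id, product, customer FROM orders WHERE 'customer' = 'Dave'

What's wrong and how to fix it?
Bug: 'customer' in single quotes is a string literal, not the column; the comparison is literal-vs-literal and never true

Fix: Remove the quotes around the column name (or use double quotes for an identifier)

Corrected query:
SELECT id, product, customer FROM orders WHERE customer = 'Dave'

Result:
id | product  | customer
---+----------+---------
1  | Keyboard | Dave    
5  | Cable    | Dave    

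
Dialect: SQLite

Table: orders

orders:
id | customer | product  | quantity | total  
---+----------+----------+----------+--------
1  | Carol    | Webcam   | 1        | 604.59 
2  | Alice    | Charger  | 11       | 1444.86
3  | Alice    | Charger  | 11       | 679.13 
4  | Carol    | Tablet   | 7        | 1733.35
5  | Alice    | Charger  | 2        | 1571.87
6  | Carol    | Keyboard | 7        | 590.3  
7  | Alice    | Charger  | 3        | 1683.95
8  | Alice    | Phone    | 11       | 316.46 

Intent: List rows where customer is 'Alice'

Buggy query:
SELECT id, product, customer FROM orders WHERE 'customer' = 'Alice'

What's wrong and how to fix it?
Bug: Single quotes denote string literals in SQL; the column name is being compared as a constant string

Fix: Remove the quotes around the column name (or use double quotes for an identifier)

Corrected query:
SELECT id, product, customer FROM orders WHERE customer = 'Alice'

Result:
id | product | customer
---+---------+---------
2  | Charger | Alice   
3  | Charger | Alice   
5  | Charger | Alice   
7  | Charger | Alice   
8  | Phone   | Alice   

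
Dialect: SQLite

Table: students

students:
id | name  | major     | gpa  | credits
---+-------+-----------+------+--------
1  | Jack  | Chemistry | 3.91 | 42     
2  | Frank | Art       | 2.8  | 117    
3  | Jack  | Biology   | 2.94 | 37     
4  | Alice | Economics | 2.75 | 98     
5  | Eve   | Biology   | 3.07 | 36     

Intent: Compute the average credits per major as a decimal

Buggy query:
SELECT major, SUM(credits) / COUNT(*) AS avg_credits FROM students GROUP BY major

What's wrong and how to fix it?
Bug: SUM(credits) and COUNT(*) are both integers; the division truncates the fractional part

Fix: Cast one side to REAL so the division keeps the fractional part

Corrected query:
SELECT major, SUM(credits) * 1.0 / COUNT(*) AS avg_credits FROM students GROUP BY major

Result:
major     | avg_credits
----------+------------
Art       | 117        
Biology   | 36.5       
Chemistry | 42         
Economics | 98         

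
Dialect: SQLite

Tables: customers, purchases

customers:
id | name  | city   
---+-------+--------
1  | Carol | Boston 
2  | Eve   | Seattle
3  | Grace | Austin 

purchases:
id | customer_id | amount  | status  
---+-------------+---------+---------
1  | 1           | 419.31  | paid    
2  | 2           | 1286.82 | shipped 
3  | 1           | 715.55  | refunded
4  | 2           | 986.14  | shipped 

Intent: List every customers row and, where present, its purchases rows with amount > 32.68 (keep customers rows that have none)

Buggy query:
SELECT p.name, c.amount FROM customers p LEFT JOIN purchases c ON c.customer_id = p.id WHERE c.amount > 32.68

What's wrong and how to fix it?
Bug: Filtering c.amount in WHERE discards the NULL rows produced by LEFT JOIN, turning it into an inner join

Fix: Move the right-table condition into the ON clause so unmatched parents are kept

Corrected query:
SELECT p.name, c.amount FROM customers p LEFT JOIN purchases c ON c.customer_id = p.id AND c.amount > 32.68

Result:
name  | amount 
------+--------
Carol | 419.31 
Carol | 715.55 
Eve   | 986.14 
Eve   | 1286.82
Grace | NULL   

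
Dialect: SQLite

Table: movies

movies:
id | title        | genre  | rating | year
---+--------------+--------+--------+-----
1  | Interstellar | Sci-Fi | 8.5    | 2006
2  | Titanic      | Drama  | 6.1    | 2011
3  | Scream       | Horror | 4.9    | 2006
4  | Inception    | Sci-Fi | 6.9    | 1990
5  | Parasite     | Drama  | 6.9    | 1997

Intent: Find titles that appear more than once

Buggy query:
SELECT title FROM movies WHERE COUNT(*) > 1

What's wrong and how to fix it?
Bug: COUNT(*) is an aggregate and cannot be used in WHERE

Fix: Group first, then use HAVING for the count condition

Corrected query:
SELECT title FROM movies GROUP BY title HAVING COUNT(*) > 1

Result:
(no rows)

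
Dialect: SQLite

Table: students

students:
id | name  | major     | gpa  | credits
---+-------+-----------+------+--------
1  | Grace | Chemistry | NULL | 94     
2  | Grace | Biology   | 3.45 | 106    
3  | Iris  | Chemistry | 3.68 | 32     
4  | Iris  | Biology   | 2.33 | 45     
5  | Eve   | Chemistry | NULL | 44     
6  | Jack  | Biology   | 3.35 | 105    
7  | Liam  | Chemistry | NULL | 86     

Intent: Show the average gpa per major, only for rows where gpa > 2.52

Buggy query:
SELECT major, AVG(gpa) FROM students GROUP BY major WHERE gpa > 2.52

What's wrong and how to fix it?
Bug: Row-level WHERE must come before GROUP BY in the clause order

Fix: Move the WHERE clause before GROUP BY

Corrected query:
SELECT major, AVG(gpa) FROM students WHERE gpa > 2.52 GROUP BY major

Result:
major     | AVG(gpa)
----------+---------
Biology   | 3.4     
Chemistry | 3.68    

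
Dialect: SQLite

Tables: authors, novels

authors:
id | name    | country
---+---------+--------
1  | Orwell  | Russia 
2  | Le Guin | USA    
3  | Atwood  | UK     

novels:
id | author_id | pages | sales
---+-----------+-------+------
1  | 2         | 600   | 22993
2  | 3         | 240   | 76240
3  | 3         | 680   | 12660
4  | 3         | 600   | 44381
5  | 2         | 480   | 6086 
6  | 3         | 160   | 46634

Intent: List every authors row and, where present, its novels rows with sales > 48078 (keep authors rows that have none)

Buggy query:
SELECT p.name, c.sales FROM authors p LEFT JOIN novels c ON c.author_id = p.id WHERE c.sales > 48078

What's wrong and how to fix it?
Bug: A WHERE condition on the right-hand table after LEFT JOIN drops unmatched parents

Fix: Move the right-table condition into the ON clause so unmatched parents are kept

Corrected query:
SELECT p.name, c.sales FROM authors p LEFT JOIN novels c ON c.author_id = p.id AND c.sales > 48078

Result:
name    | sales
--------+------
Orwell  | NULL 
Le Guin | NULL 
Atwood  | 76240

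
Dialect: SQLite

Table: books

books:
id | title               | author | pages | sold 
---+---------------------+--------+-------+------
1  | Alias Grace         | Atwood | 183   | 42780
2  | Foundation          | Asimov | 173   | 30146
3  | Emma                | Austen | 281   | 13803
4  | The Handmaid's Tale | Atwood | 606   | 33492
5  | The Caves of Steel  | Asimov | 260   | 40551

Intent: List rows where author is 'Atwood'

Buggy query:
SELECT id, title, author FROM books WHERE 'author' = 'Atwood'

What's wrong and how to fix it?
Bug: 'author' in single quotes is a string literal, not the column; the comparison is literal-vs-literal and never true

Fix: Remove the quotes around the column name (or use double quotes for an identifier)

Corrected query:
SELECT id, title, author FROM books WHERE author = 'Atwood'

Result:
id | title               | author
---+---------------------+-------
1  | Alias Grace         | Atwood
4  | The Handmaid's Tale | Atwood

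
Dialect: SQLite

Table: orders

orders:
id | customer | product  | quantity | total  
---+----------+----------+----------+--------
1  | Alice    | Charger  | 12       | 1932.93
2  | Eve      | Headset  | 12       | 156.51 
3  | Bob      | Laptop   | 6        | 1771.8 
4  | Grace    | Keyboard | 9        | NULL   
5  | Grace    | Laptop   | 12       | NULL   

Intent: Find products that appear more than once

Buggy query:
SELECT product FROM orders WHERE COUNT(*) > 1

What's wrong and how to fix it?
Bug: COUNT(*) is an aggregate and cannot be used in WHERE

Fix: Group first, then use HAVING for the count condition

Corrected query:
SELECT product FROM orders GROUP BY product HAVING COUNT(*) > 1

Result:
product
-------
Laptop 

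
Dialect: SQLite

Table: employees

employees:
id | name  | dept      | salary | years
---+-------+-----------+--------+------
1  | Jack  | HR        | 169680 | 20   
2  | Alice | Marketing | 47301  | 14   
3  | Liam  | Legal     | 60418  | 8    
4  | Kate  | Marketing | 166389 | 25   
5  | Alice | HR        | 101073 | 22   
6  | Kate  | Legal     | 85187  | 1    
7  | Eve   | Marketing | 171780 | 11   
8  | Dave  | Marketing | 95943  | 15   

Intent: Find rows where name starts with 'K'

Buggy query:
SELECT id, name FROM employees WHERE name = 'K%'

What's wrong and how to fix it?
Bug: '=' compares the literal string including the % character; pattern matching needs LIKE

Fix: Replace '=' with LIKE so 'K%' is treated as a pattern

Corrected query:
SELECT id, name FROM employees WHERE name LIKE 'K%'

Result:
id | name
---+-----
4  | Kate
6  | Kate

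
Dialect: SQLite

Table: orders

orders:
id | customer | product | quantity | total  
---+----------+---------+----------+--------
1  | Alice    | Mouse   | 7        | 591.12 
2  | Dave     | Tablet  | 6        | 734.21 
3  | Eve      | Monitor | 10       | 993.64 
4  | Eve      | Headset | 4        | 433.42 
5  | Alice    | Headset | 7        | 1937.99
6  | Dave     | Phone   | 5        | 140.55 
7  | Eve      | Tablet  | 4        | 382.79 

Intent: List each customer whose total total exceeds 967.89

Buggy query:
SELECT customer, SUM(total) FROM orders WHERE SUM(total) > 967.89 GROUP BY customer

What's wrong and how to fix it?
Bug: WHERE runs before GROUP BY, so aggregates aren't available there

Fix: Use HAVING (which filters groups after aggregation) instead of WHERE

Corrected query:
SELECT customer, SUM(total) FROM orders GROUP BY customer HAVING SUM(total) > 967.89

Result:
customer | SUM(total)
---------+-----------
Alice    | 2529.11   
Eve      | 1809.85   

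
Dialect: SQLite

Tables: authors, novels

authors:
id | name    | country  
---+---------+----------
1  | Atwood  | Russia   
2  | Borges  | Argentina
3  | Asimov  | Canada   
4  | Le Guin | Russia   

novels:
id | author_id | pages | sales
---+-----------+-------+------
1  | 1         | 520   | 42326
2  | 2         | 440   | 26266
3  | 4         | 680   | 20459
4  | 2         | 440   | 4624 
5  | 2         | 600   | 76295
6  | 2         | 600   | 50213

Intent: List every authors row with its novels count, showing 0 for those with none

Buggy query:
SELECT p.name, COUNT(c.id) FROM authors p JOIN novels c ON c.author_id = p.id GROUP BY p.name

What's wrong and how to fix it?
Bug: An inner join excludes parents with zero children

Fix: Switch to LEFT JOIN to retain unmatched parent rows

Corrected query:
SELECT p.name, COUNT(c.id) FROM authors p LEFT JOIN novels c ON c.author_id = p.id GROUP BY p.name

Result:
name    | COUNT(c.id)
--------+------------
Asimov  | 0          
Atwood  | 1          
Borges  | 4          
Le Guin | 1          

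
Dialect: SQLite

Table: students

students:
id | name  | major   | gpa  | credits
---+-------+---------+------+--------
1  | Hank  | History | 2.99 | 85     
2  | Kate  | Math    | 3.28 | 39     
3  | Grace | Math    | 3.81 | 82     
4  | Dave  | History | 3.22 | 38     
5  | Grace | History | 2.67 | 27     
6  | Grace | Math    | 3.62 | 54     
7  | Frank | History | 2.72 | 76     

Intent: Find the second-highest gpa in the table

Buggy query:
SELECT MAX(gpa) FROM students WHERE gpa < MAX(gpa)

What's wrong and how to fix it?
Bug: The inner MAX is an aggregate inside WHERE, which is not allowed

Fix: Put the inner MAX in a scalar subquery

Corrected query:
SELECT MAX(gpa) FROM students WHERE gpa < (SELECT MAX(gpa) FROM students)

Result:
MAX(gpa)
--------
3.62    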